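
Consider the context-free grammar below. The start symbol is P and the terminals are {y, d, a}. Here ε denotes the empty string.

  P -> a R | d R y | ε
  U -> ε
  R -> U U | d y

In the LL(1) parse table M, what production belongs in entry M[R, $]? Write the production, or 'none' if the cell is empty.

R -> U U

FIRST(P): from P->a R we get {a}; from P->d R y we get {d}; from P->ε we get {ε}. So FIRST(P) = {ε, a, d}.
FIRST(U): from U->ε we get {ε}. So FIRST(U) = {ε}.
FIRST(R): from R->U U we get {ε}; from R->d y we get {d}. So FIRST(R) = {ε, d}.
FOLLOW(P) includes $ since P is the start symbol.
FOLLOW(P): P appears on no right-hand side. Thus FOLLOW(P) = {$}.
FOLLOW(R): in P->a R, the suffix after R is empty, so FOLLOW(R) ⊇ FOLLOW(P) = {$}; in P->d R y, R is followed by y with FIRST {y}. Thus FOLLOW(R) = {$, y}.
For R -> U U: FIRST(U U) = {ε}, so it goes in M[R, t] for t ∈ {}; since ε ∈ FIRST, also for every t ∈ FOLLOW(R) = {$, y}.
For R -> d y: FIRST(d y) = {d}, so it goes in M[R, t] for t ∈ {d}.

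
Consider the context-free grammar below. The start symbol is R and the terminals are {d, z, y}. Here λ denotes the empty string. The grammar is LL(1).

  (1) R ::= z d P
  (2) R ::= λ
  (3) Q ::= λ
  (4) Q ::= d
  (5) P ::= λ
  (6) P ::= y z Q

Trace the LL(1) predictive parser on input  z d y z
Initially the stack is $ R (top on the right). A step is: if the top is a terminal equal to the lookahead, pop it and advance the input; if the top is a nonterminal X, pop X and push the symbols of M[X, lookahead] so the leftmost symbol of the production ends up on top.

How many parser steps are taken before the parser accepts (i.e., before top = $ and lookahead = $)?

step 1: stack=$ R  input=z d y z $  — expand R ::= z d P
step 2: stack=$ P d z  input=z d y z $  — match z
step 3: stack=$ P d  input=d y z $  — match d
step 4: stack=$ P  input=y z $  — expand P ::= y z Q
step 5: stack=$ Q z y  input=y z $  — match y
step 6: stack=$ Q z  input=z $  — match z
step 7: stack=$ Q  input=$  — expand Q ::= λ
Accept reached after 7 steps.

7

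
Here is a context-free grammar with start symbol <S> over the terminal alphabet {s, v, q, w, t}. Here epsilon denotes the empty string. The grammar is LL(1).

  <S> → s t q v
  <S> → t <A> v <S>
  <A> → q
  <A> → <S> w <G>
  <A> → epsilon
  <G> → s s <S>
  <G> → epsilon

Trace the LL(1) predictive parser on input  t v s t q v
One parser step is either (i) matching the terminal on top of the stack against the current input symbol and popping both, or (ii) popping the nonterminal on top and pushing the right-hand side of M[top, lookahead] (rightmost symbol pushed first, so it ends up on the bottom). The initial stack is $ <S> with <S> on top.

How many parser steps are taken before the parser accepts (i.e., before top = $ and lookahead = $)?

9

step 1: stack=$ <S>  input=t v s t q v $  — expand <S> → t <A> v <S>
step 2: stack=$ <S> v <A> t  input=t v s t q v $  — match t
step 3: stack=$ <S> v <A>  input=v s t q v $  — expand <A> → epsilon
step 4: stack=$ <S> v  input=v s t q v $  — match v
step 5: stack=$ <S>  input=s t q v $  — expand <S> → s t q v
step 6: stack=$ v q t s  input=s t q v $  — match s
step 7: stack=$ v q t  input=t q v $  — match t
step 8: stack=$ v q  input=q v $  — match q
step 9: stack=$ v  input=v $  — match v
Accept reached after 9 steps.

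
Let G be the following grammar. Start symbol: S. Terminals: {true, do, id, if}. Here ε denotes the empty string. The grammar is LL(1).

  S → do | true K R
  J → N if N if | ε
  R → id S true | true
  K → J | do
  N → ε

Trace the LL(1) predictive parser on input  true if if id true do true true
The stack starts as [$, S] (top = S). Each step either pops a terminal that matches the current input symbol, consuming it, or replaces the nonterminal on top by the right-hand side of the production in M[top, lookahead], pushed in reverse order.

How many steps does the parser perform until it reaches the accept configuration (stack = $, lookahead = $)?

17

      Stack            Input                              Action
   1  $ S              true if if id true do true true $  expand S → true K R
   2  $ R K true       true if if id true do true true $  match true
   3  $ R K            if if id true do true true $       expand K → J
   4  $ R J            if if id true do true true $       expand J → N if N if
   5  $ R if N if N    if if id true do true true $       expand N → ε
   6  $ R if N if      if if id true do true true $       match if
   7  $ R if N         if id true do true true $          expand N → ε
   8  $ R if           if id true do true true $          match if
   9  $ R              id true do true true $             expand R → id S true
  10  $ true S id      id true do true true $             match id
  11  $ true S         true do true true $                expand S → true K R
  12  $ true R K true  true do true true $                match true
  13  $ true R K       do true true $                     expand K → do
  14  $ true R do      do true true $                     match do
  15  $ true R         true true $                        expand R → true
  16  $ true true      true true $                        match true
  17  $ true           true $                             match true
Accept reached after 17 steps.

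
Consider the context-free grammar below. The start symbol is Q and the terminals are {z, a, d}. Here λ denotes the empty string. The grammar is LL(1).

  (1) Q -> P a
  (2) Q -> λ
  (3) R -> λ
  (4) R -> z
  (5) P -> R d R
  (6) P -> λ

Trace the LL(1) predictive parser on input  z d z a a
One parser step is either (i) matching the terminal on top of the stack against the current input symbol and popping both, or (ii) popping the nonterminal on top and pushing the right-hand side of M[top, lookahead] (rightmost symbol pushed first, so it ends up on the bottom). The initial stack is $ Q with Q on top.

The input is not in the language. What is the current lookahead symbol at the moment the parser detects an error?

a

     Stack      Input        Action
  1  $ Q        z d z a a $  expand Q -> P a
  2  $ a P      z d z a a $  expand P -> R d R
  3  $ a R d R  z d z a a $  expand R -> z
  4  $ a R d z  z d z a a $  match z
  5  $ a R d    d z a a $    match d
  6  $ a R      z a a $      expand R -> z
  7  $ a z      z a a $      match z
  8  $ a        a a $        match a
  9  $          a $          error: stack empty but input remains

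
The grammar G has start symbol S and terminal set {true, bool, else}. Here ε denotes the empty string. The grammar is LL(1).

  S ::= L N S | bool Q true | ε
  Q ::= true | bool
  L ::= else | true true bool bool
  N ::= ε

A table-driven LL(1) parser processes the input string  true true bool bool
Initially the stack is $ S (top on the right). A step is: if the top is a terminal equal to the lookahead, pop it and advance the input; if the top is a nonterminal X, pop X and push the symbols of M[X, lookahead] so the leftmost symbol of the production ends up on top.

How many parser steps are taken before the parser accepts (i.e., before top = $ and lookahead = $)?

     Stack                      Input                  Action
  1  $ S                        true true bool bool $  expand S ::= L N S
  2  $ S N L                    true true bool bool $  expand L ::= true true bool bool
  3  $ S N bool bool true true  true true bool bool $  match true
  4  $ S N bool bool true       true bool bool $       match true
  5  $ S N bool bool            bool bool $            match bool
  6  $ S N bool                 bool $                 match bool
  7  $ S N                      $                      expand N ::= ε
  8  $ S                        $                      expand S ::= ε
Accept reached after 8 steps.

8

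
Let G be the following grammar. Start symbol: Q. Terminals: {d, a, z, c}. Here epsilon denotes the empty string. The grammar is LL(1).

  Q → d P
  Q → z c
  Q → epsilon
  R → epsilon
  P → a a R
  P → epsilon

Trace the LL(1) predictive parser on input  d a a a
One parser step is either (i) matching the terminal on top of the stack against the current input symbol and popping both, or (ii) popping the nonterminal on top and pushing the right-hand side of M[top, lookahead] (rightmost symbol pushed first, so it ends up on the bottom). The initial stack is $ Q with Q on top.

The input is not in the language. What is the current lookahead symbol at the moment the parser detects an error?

a

     Stack    Input      Action
  1  $ Q      d a a a $  expand Q → d P
  2  $ P d    d a a a $  match d
  3  $ P      a a a $    expand P → a a R
  4  $ R a a  a a a $    match a
  5  $ R a    a a $      match a
  6  $ R      a $        error: M[R, a] is empty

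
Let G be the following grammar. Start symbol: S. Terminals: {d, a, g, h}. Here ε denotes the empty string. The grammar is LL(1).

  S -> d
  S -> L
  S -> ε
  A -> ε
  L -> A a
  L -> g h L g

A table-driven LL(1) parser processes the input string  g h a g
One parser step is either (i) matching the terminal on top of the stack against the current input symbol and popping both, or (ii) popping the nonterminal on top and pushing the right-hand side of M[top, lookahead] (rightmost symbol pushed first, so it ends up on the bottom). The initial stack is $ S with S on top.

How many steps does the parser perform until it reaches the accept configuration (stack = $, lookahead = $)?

step 1: stack=$ S  input=g h a g $  — expand S -> L
step 2: stack=$ L  input=g h a g $  — expand L -> g h L g
step 3: stack=$ g L h g  input=g h a g $  — match g
step 4: stack=$ g L h  input=h a g $  — match h
step 5: stack=$ g L  input=a g $  — expand L -> A a
step 6: stack=$ g a A  input=a g $  — expand A -> ε
step 7: stack=$ g a  input=a g $  — match a
step 8: stack=$ g  input=g $  — match g
Accept reached after 8 steps.

8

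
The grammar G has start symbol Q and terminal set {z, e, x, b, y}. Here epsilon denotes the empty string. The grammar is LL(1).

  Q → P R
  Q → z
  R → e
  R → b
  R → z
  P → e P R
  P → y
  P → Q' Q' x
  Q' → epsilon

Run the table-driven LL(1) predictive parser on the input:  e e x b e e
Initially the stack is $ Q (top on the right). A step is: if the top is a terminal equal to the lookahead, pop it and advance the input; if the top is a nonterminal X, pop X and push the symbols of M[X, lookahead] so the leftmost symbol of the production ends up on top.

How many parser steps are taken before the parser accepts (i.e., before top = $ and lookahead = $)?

15

step 1: stack=$ Q  input=e e x b e e $  — expand Q → P R
step 2: stack=$ R P  input=e e x b e e $  — expand P → e P R
step 3: stack=$ R R P e  input=e e x b e e $  — match e
step 4: stack=$ R R P  input=e x b e e $  — expand P → e P R
step 5: stack=$ R R R P e  input=e x b e e $  — match e
step 6: stack=$ R R R P  input=x b e e $  — expand P → Q' Q' x
step 7: stack=$ R R R x Q' Q'  input=x b e e $  — expand Q' → epsilon
step 8: stack=$ R R R x Q'  input=x b e e $  — expand Q' → epsilon
step 9: stack=$ R R R x  input=x b e e $  — match x
step 10: stack=$ R R R  input=b e e $  — expand R → b
step 11: stack=$ R R b  input=b e e $  — match b
step 12: stack=$ R R  input=e e $  — expand R → e
step 13: stack=$ R e  input=e e $  — match e
step 14: stack=$ R  input=e $  — expand R → e
step 15: stack=$ e  input=e $  — match e
Accept reached after 15 steps.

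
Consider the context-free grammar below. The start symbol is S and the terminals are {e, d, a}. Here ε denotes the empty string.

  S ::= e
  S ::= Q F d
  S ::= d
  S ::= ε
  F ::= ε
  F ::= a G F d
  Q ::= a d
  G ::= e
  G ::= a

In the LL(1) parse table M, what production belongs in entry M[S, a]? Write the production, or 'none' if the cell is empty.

S ::= Q F d

FIRST(F): from F::=ε we get {ε}; from F::=a G F d we get {a}. So FIRST(F) = {ε, a}.
FIRST(Q): from Q::=a d we get {a}. So FIRST(Q) = {a}.
FIRST(G): from G::=e we get {e}; from G::=a we get {a}. So FIRST(G) = {a, e}.
FIRST(S): from S::=e we get {e}; from S::=Q F d we get {a}; from S::=d we get {d}; from S::=ε we get {ε}. So FIRST(S) = {ε, a, d, e}.
FOLLOW(S) includes $ since S is the start symbol.
FOLLOW(S): S appears on no right-hand side. Thus FOLLOW(S) = {$}.
For S ::= e: FIRST(e) = {e}, so it goes in M[S, t] for t ∈ {e}.
For S ::= Q F d: FIRST(Q F d) = {a}, so it goes in M[S, t] for t ∈ {a}.
For S ::= d: FIRST(d) = {d}, so it goes in M[S, t] for t ∈ {d}.
For S ::= ε: FIRST(ε) = {ε}, so it goes in M[S, t] for t ∈ {}; since ε ∈ FIRST, also for every t ∈ FOLLOW(S) = {$}.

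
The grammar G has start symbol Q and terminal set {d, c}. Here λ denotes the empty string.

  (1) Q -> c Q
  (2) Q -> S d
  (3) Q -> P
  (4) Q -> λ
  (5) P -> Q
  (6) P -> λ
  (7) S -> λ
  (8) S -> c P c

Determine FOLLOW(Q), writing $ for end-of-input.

{$, c}

FIRST(S) = {λ, c}
FIRST(Q) = {λ, c, d}  (via S d, P)
FIRST(P) = {λ, c, d}  (via Q)
FOLLOW(Q) includes $ since Q is the start symbol.
FOLLOW(S): in Q->S d, S is followed by d with FIRST {d}. Thus FOLLOW(S) = {d}.
FOLLOW(Q): in Q->c Q, the suffix after Q is empty (adds nothing new); in P->Q, the suffix after Q is empty, so FOLLOW(Q) ⊇ FOLLOW(P) = {$, c}. Thus FOLLOW(Q) = {$, c}.
FOLLOW(P): in Q->P, the suffix after P is empty, so FOLLOW(P) ⊇ FOLLOW(Q) = {$, c}; in S->c P c, P is followed by c with FIRST {c}. Thus FOLLOW(P) = {$, c}.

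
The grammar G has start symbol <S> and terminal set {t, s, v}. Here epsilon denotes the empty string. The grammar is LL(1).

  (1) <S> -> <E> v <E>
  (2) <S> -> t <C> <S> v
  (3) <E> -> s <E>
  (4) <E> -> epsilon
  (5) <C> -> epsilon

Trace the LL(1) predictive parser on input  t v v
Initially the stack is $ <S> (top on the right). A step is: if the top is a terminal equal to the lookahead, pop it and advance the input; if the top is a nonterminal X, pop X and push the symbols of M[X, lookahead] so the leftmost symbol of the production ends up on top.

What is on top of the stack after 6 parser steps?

<E>

     Stack          Input    Action
  1  $ <S>          t v v $  expand <S> -> t <C> <S> v
  2  $ v <S> <C> t  t v v $  match t
  3  $ v <S> <C>    v v $    expand <C> -> epsilon
  4  $ v <S>        v v $    expand <S> -> <E> v <E>
  5  $ v <E> v <E>  v v $    expand <E> -> epsilon
  6  $ v <E> v      v v $    match v
Stack after step 6: $ v <E> (top = <E>).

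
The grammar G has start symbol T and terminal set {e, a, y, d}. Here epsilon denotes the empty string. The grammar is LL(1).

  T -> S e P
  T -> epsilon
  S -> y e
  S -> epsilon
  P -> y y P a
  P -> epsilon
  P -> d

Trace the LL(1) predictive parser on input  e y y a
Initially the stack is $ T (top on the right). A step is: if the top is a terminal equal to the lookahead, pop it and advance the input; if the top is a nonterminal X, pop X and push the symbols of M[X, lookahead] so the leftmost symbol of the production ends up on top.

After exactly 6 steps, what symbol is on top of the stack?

     Stack      Input      Action
  1  $ T        e y y a $  expand T -> S e P
  2  $ P e S    e y y a $  expand S -> epsilon
  3  $ P e      e y y a $  match e
  4  $ P        y y a $    expand P -> y y P a
  5  $ a P y y  y y a $    match y
  6  $ a P y    y a $      match y
Stack after step 6: $ a P (top = P).

P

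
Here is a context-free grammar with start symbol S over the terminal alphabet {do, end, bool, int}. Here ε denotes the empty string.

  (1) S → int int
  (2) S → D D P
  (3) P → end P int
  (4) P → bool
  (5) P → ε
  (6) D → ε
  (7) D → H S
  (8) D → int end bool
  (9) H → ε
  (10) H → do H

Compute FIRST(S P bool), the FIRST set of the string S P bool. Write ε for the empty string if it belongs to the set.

{bool, do, end, int}

FIRST(P) = {ε, bool, end}
FIRST(H) = {ε, do}
FIRST(S) = {ε, bool, do, end, int}  (via D D P)
FIRST(D) = {ε, bool, do, end, int}  (via H S)
FIRST(S P bool): take FIRST of each symbol in turn, carrying on past any symbol whose FIRST contains ε; result {bool, do, end, int}.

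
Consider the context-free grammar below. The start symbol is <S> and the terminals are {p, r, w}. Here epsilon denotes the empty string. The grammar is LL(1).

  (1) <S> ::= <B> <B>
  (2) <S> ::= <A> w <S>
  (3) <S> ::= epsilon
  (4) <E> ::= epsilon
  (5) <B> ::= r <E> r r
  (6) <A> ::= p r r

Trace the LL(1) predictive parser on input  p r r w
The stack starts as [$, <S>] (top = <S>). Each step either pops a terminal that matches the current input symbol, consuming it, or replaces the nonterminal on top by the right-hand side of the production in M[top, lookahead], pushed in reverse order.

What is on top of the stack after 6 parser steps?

<S>

     Stack          Input      Action
  1  $ <S>          p r r w $  expand <S> ::= <A> w <S>
  2  $ <S> w <A>    p r r w $  expand <A> ::= p r r
  3  $ <S> w r r p  p r r w $  match p
  4  $ <S> w r r    r r w $    match r
  5  $ <S> w r      r w $      match r
  6  $ <S> w        w $        match w
Stack after step 6: $ <S> (top = <S>).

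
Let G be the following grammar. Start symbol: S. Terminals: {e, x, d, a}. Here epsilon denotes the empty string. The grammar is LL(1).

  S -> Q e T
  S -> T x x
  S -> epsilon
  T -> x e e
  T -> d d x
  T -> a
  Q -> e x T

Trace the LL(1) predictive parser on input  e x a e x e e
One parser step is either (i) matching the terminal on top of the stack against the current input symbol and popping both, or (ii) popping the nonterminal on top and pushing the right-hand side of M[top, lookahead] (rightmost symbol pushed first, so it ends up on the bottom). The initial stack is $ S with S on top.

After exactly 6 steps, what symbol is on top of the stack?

step 1: stack=$ S  input=e x a e x e e $  — expand S -> Q e T
step 2: stack=$ T e Q  input=e x a e x e e $  — expand Q -> e x T
step 3: stack=$ T e T x e  input=e x a e x e e $  — match e
step 4: stack=$ T e T x  input=x a e x e e $  — match x
step 5: stack=$ T e T  input=a e x e e $  — expand T -> a
step 6: stack=$ T e a  input=a e x e e $  — match a
Stack after step 6: $ T e (top = e).

e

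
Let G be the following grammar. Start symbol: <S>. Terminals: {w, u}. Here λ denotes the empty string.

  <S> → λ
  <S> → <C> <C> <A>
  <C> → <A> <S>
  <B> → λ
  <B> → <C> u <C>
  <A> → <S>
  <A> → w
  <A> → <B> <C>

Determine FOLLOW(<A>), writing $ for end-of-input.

FIRST(<S>) = {λ, u, w}  (via <C> <C> <A>)
FIRST(<C>) = {λ, u, w}  (via <A> <S>)
FIRST(<B>) = {λ, u, w}  (via <C> u <C>)
FIRST(<A>) = {λ, u, w}  (via <S>, <B> <C>)
FOLLOW(<S>) includes $ since <S> is the start symbol.
FOLLOW(<S>): in <C>→<A> <S>, the suffix after <S> is empty, so FOLLOW(<S>) ⊇ FOLLOW(<C>) = {$, u, w}; in <A>→<S>, the suffix after <S> is empty, so FOLLOW(<S>) ⊇ FOLLOW(<A>) = {$, u, w}. Thus FOLLOW(<S>) = {$, u, w}.
FOLLOW(<C>): in <S>→<C> <C> <A> (occurrence 1), <C> is followed by <C> <A> with FIRST {λ, u, w}; in <S>→<C> <C> <A> (occurrence 1), the suffix after <C> is nullable, so FOLLOW(<C>) ⊇ FOLLOW(<S>) = {$, u, w}; in <S>→<C> <C> <A> (occurrence 2), <C> is followed by <A> with FIRST {λ, u, w}; in <S>→<C> <C> <A> (occurrence 2), the suffix after <C> is nullable, so FOLLOW(<C>) ⊇ FOLLOW(<S>) = {$, u, w}; in <B>→<C> u <C> (occurrence 1), <C> is followed by u <C> with FIRST {u}; in <B>→<C> u <C> (occurrence 2), the suffix after <C> is empty, so FOLLOW(<C>) ⊇ FOLLOW(<B>) = {$, u, w}; in <A>→<B> <C>, the suffix after <C> is empty, so FOLLOW(<C>) ⊇ FOLLOW(<A>) = {$, u, w}. Thus FOLLOW(<C>) = {$, u, w}.
FOLLOW(<A>): in <S>→<C> <C> <A>, the suffix after <A> is empty, so FOLLOW(<A>) ⊇ FOLLOW(<S>) = {$, u, w}; in <C>→<A> <S>, <A> is followed by <S> with FIRST {λ, u, w}; in <C>→<A> <S>, the suffix after <A> is nullable, so FOLLOW(<A>) ⊇ FOLLOW(<C>) = {$, u, w}. Thus FOLLOW(<A>) = {$, u, w}.
FOLLOW(<B>): in <A>→<B> <C>, <B> is followed by <C> with FIRST {λ, u, w}; in <A>→<B> <C>, the suffix after <B> is nullable, so FOLLOW(<B>) ⊇ FOLLOW(<A>) = {$, u, w}. Thus FOLLOW(<B>) = {$, u, w}.

{$, u, w}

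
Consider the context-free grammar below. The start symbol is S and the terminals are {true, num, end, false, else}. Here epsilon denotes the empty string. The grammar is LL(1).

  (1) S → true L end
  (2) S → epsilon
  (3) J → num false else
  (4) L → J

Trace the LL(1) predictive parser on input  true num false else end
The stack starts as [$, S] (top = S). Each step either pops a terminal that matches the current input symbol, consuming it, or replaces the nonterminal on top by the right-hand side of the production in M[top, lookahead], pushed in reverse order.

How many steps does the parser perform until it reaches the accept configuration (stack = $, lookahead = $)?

8

     Stack                 Input                      Action
  1  $ S                   true num false else end $  expand S → true L end
  2  $ end L true          true num false else end $  match true
  3  $ end L               num false else end $       expand L → J
  4  $ end J               num false else end $       expand J → num false else
  5  $ end else false num  num false else end $       match num
  6  $ end else false      false else end $           match false
  7  $ end else            else end $                 match else
  8  $ end                 end $                      match end
Accept reached after 8 steps.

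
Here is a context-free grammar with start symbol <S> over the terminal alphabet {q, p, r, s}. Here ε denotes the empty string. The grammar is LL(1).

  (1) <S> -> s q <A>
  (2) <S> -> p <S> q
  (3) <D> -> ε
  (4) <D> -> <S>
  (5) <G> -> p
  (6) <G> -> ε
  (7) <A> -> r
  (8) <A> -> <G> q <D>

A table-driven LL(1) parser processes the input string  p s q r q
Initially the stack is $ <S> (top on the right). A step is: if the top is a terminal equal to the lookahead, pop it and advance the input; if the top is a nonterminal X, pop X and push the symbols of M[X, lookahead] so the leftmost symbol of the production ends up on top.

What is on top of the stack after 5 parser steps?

<A>

     Stack        Input        Action
  1  $ <S>        p s q r q $  expand <S> -> p <S> q
  2  $ q <S> p    p s q r q $  match p
  3  $ q <S>      s q r q $    expand <S> -> s q <A>
  4  $ q <A> q s  s q r q $    match s
  5  $ q <A> q    q r q $      match q
Stack after step 5: $ q <A> (top = <A>).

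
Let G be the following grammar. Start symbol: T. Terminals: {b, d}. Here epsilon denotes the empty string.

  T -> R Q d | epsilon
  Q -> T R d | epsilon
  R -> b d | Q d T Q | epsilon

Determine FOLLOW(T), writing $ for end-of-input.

{$, b, d}

FIRST(T) = {epsilon, b, d}  (via R Q d)
FIRST(Q) = {epsilon, b, d}  (via T R d)
FIRST(R) = {epsilon, b, d}  (via Q d T Q)
FOLLOW(T) includes $ since T is the start symbol.
FOLLOW(R): in T->R Q d, R is followed by Q d with FIRST {b, d}; in Q->T R d, R is followed by d with FIRST {d}. Thus FOLLOW(R) = {b, d}.
FOLLOW(T): in Q->T R d, T is followed by R d with FIRST {b, d}; in R->Q d T Q, T is followed by Q with FIRST {epsilon, b, d}; in R->Q d T Q, the suffix after T is nullable, so FOLLOW(T) ⊇ FOLLOW(R) = {b, d}. Thus FOLLOW(T) = {$, b, d}.
FOLLOW(Q): in T->R Q d, Q is followed by d with FIRST {d}; in R->Q d T Q (occurrence 1), Q is followed by d T Q with FIRST {d}; in R->Q d T Q (occurrence 2), the suffix after Q is empty, so FOLLOW(Q) ⊇ FOLLOW(R) = {b, d}. Thus FOLLOW(Q) = {b, d}.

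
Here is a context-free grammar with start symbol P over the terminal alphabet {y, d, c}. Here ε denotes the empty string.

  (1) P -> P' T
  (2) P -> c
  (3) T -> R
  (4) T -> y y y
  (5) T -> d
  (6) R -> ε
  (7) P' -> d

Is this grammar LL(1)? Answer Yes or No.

Yes

FIRST(P) = {c, d}
FIRST(T) = {ε, d, y}
FIRST(R) = {ε}
FIRST(P') = {d}
FOLLOW(P) = {$}
FOLLOW(T) = {$}
FOLLOW(R) = {$}
FOLLOW(P') = {$, d, y}
Each cell of M receives at most one production.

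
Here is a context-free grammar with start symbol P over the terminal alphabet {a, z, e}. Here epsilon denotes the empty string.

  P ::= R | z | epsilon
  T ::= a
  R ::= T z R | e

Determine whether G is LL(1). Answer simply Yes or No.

Yes

FIRST(P) = {epsilon, a, e, z}
FIRST(T) = {a}
FIRST(R) = {a, e}
FOLLOW(P) = {$}
FOLLOW(T) = {z}
FOLLOW(R) = {$}
Each cell of M receives at most one production.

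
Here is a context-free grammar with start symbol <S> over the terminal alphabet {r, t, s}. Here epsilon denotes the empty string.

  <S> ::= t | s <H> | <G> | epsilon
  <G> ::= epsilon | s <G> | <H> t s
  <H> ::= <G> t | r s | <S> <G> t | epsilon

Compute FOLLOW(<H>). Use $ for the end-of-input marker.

FIRST(<S>) = {epsilon, r, s, t}  (via <G>)
FIRST(<G>) = {epsilon, r, s, t}  (via <H> t s)
FIRST(<H>) = {epsilon, r, s, t}  (via <G> t, <S> <G> t)
FOLLOW(<S>) includes $ since <S> is the start symbol.
FOLLOW(<S>): in <H>::=<S> <G> t, <S> is followed by <G> t with FIRST {r, s, t}. Thus FOLLOW(<S>) = {$, r, s, t}.
FOLLOW(<G>): in <S>::=<G>, the suffix after <G> is empty, so FOLLOW(<G>) ⊇ FOLLOW(<S>) = {$, r, s, t}; in <G>::=s <G>, the suffix after <G> is empty (adds nothing new); in <H>::=<G> t, <G> is followed by t with FIRST {t}; in <H>::=<S> <G> t, <G> is followed by t with FIRST {t}. Thus FOLLOW(<G>) = {$, r, s, t}.
FOLLOW(<H>): in <S>::=s <H>, the suffix after <H> is empty, so FOLLOW(<H>) ⊇ FOLLOW(<S>) = {$, r, s, t}; in <G>::=<H> t s, <H> is followed by t s with FIRST {t}. Thus FOLLOW(<H>) = {$, r, s, t}.

{$, r, s, t}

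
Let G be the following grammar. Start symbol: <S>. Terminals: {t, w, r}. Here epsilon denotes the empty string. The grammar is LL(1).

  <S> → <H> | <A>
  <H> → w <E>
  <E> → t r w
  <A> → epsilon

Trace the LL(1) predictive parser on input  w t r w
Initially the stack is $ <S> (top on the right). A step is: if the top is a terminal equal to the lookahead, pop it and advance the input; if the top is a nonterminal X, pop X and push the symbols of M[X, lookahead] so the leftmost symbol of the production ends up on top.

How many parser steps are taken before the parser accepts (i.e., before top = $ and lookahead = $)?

step 1: stack=$ <S>  input=w t r w $  — expand <S> → <H>
step 2: stack=$ <H>  input=w t r w $  — expand <H> → w <E>
step 3: stack=$ <E> w  input=w t r w $  — match w
step 4: stack=$ <E>  input=t r w $  — expand <E> → t r w
step 5: stack=$ w r t  input=t r w $  — match t
step 6: stack=$ w r  input=r w $  — match r
step 7: stack=$ w  input=w $  — match w
Accept reached after 7 steps.

7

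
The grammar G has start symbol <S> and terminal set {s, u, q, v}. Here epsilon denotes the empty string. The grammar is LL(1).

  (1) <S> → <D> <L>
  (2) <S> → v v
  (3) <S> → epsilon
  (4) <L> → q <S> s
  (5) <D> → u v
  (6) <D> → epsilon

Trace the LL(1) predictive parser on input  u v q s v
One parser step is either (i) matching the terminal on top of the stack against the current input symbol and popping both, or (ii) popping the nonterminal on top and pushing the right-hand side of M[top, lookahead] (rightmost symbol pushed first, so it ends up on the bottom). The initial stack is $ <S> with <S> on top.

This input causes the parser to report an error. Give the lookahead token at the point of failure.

v

step 1: stack=$ <S>  input=u v q s v $  — expand <S> → <D> <L>
step 2: stack=$ <L> <D>  input=u v q s v $  — expand <D> → u v
step 3: stack=$ <L> v u  input=u v q s v $  — match u
step 4: stack=$ <L> v  input=v q s v $  — match v
step 5: stack=$ <L>  input=q s v $  — expand <L> → q <S> s
step 6: stack=$ s <S> q  input=q s v $  — match q
step 7: stack=$ s <S>  input=s v $  — expand <S> → epsilon
step 8: stack=$ s  input=s v $  — match s
step 9: stack=$  input=v $  — error: stack empty but input remains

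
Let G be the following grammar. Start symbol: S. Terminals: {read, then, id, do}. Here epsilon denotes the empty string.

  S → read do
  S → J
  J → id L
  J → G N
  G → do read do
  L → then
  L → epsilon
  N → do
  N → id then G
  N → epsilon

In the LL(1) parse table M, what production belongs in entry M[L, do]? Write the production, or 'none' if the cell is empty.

FIRST(G) = {do}
FIRST(L) = {epsilon, then}
FIRST(N) = {epsilon, do, id}
FIRST(J) = {do, id}  (via G N)
FIRST(S) = {do, id, read}  (via J)
FOLLOW(S) includes $ since S is the start symbol.
FOLLOW(J): in S→J, the suffix after J is empty, so FOLLOW(J) ⊇ FOLLOW(S) = {$}. Thus FOLLOW(J) = {$}.
FOLLOW(L): in J→id L, the suffix after L is empty, so FOLLOW(L) ⊇ FOLLOW(J) = {$}. Thus FOLLOW(L) = {$}.
For L → then: FIRST(then) = {then}, so it goes in M[L, t] for t ∈ {then}.
For L → epsilon: FIRST(epsilon) = {epsilon}, so it goes in M[L, t] for t ∈ {}; since epsilon ∈ FIRST, also for every t ∈ FOLLOW(L) = {$}.
None of these place a production in M[L, do].

none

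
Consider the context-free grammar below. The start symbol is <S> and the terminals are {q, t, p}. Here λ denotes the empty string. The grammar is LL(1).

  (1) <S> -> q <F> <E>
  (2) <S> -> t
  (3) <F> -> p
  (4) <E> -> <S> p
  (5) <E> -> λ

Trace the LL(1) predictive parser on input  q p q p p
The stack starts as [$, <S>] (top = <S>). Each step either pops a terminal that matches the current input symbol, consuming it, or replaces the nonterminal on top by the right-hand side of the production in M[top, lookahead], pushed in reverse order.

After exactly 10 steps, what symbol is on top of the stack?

p

      Stack          Input        Action
   1  $ <S>          q p q p p $  expand <S> -> q <F> <E>
   2  $ <E> <F> q    q p q p p $  match q
   3  $ <E> <F>      p q p p $    expand <F> -> p
   4  $ <E> p        p q p p $    match p
   5  $ <E>          q p p $      expand <E> -> <S> p
   6  $ p <S>        q p p $      expand <S> -> q <F> <E>
   7  $ p <E> <F> q  q p p $      match q
   8  $ p <E> <F>    p p $        expand <F> -> p
   9  $ p <E> p      p p $        match p
  10  $ p <E>        p $          expand <E> -> λ
Stack after step 10: $ p (top = p).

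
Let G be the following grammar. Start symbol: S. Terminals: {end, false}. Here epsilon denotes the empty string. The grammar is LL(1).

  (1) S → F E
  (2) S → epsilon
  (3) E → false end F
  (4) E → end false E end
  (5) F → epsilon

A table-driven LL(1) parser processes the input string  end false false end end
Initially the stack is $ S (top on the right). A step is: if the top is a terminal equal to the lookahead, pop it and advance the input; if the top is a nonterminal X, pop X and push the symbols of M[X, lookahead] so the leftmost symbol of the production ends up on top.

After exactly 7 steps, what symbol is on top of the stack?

     Stack              Input                      Action
  1  $ S                end false false end end $  expand S → F E
  2  $ E F              end false false end end $  expand F → epsilon
  3  $ E                end false false end end $  expand E → end false E end
  4  $ end E false end  end false false end end $  match end
  5  $ end E false      false false end end $      match false
  6  $ end E            false end end $            expand E → false end F
  7  $ end F end false  false end end $            match false
Stack after step 7: $ end F end (top = end).

end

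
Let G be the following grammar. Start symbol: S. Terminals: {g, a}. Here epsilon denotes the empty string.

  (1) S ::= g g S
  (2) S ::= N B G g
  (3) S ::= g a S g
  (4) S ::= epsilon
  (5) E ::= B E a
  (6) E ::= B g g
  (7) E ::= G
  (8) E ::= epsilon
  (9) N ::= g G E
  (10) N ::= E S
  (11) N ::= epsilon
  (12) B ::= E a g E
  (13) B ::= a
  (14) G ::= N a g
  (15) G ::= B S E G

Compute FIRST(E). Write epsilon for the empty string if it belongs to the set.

FIRST(S): from S::=g g S we get {g}; from S::=N B G g we get {a, g}; from S::=g a S g we get {g}; from S::=epsilon we get {epsilon}. So FIRST(S) = {epsilon, a, g}.
FIRST(E): from E::=B E a we get {a, g}; from E::=B g g we get {a, g}; from E::=G we get {a, g}; from E::=epsilon we get {epsilon}. So FIRST(E) = {epsilon, a, g}.
FIRST(N): from N::=g G E we get {g}; from N::=E S we get {epsilon, a, g}; from N::=epsilon we get {epsilon}. So FIRST(N) = {epsilon, a, g}.
FIRST(B): from B::=E a g E we get {a, g}; from B::=a we get {a}. So FIRST(B) = {a, g}.
FIRST(G): from G::=N a g we get {a, g}; from G::=B S E G we get {a, g}. So FIRST(G) = {a, g}.

{epsilon, a, g}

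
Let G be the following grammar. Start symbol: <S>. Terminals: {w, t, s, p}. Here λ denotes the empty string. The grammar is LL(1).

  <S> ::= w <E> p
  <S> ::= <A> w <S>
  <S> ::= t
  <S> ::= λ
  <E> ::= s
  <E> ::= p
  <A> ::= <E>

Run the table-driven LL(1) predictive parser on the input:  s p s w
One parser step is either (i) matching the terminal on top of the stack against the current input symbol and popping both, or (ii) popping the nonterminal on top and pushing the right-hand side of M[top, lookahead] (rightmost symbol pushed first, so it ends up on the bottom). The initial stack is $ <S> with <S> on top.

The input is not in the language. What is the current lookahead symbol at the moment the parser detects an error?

     Stack        Input      Action
  1  $ <S>        s p s w $  expand <S> ::= <A> w <S>
  2  $ <S> w <A>  s p s w $  expand <A> ::= <E>
  3  $ <S> w <E>  s p s w $  expand <E> ::= s
  4  $ <S> w s    s p s w $  match s
  5  $ <S> w      p s w $    error: top is terminal w but lookahead is p

p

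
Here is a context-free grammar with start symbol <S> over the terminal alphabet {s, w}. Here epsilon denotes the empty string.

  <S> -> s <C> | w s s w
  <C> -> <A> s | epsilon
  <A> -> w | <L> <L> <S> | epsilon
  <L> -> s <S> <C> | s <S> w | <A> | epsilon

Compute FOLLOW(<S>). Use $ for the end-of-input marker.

FIRST(<S>) = {s, w}
FIRST(<C>) = {epsilon, s, w}  (via <A> s)
FIRST(<A>) = {epsilon, s, w}  (via <L> <L> <S>)
FIRST(<L>) = {epsilon, s, w}  (via <A>)
FOLLOW(<S>) includes $ since <S> is the start symbol.
FOLLOW(<L>): in <A>-><L> <L> <S> (occurrence 1), <L> is followed by <L> <S> with FIRST {s, w}; in <A>-><L> <L> <S> (occurrence 2), <L> is followed by <S> with FIRST {s, w}. Thus FOLLOW(<L>) = {s, w}.
FOLLOW(<A>): in <C>-><A> s, <A> is followed by s with FIRST {s}; in <L>-><A>, the suffix after <A> is empty, so FOLLOW(<A>) ⊇ FOLLOW(<L>) = {s, w}. Thus FOLLOW(<A>) = {s, w}.
FOLLOW(<S>): in <A>-><L> <L> <S>, the suffix after <S> is empty, so FOLLOW(<S>) ⊇ FOLLOW(<A>) = {s, w}; in <L>->s <S> <C>, <S> is followed by <C> with FIRST {epsilon, s, w}; in <L>->s <S> <C>, the suffix after <S> is nullable, so FOLLOW(<S>) ⊇ FOLLOW(<L>) = {s, w}; in <L>->s <S> w, <S> is followed by w with FIRST {w}. Thus FOLLOW(<S>) = {$, s, w}.
FOLLOW(<C>): in <S>->s <C>, the suffix after <C> is empty, so FOLLOW(<C>) ⊇ FOLLOW(<S>) = {$, s, w}; in <L>->s <S> <C>, the suffix after <C> is empty, so FOLLOW(<C>) ⊇ FOLLOW(<L>) = {s, w}. Thus FOLLOW(<C>) = {$, s, w}.

{$, s, w}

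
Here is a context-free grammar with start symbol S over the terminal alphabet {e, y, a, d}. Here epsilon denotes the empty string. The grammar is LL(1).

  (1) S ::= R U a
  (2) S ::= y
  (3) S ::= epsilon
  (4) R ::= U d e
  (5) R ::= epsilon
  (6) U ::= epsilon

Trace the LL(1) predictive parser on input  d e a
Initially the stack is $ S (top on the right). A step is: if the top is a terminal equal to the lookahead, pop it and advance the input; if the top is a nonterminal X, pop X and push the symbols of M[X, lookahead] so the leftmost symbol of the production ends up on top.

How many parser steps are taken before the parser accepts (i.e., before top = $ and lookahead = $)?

7

     Stack        Input    Action
  1  $ S          d e a $  expand S ::= R U a
  2  $ a U R      d e a $  expand R ::= U d e
  3  $ a U e d U  d e a $  expand U ::= epsilon
  4  $ a U e d    d e a $  match d
  5  $ a U e      e a $    match e
  6  $ a U        a $      expand U ::= epsilon
  7  $ a          a $      match a
Accept reached after 7 steps.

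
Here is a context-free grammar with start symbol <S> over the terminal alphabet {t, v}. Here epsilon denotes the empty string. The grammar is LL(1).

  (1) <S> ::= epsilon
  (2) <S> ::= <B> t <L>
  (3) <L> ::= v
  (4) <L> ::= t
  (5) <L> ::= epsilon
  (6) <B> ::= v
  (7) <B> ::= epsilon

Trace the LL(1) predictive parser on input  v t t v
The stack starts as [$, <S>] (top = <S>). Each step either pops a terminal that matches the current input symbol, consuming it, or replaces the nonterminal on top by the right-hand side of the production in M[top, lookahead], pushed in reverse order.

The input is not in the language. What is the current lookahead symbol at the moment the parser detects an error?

v

step 1: stack=$ <S>  input=v t t v $  — expand <S> ::= <B> t <L>
step 2: stack=$ <L> t <B>  input=v t t v $  — expand <B> ::= v
step 3: stack=$ <L> t v  input=v t t v $  — match v
step 4: stack=$ <L> t  input=t t v $  — match t
step 5: stack=$ <L>  input=t v $  — expand <L> ::= t
step 6: stack=$ t  input=t v $  — match t
step 7: stack=$  input=v $  — error: stack empty but input remains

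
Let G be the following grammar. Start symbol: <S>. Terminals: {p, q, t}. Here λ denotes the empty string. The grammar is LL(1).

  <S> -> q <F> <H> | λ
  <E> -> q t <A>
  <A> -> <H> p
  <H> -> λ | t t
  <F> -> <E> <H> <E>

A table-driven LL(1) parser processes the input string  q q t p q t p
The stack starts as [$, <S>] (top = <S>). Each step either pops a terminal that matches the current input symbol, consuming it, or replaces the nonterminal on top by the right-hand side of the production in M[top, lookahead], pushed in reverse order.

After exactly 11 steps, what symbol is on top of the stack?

q

      Stack                  Input            Action
   1  $ <S>                  q q t p q t p $  expand <S> -> q <F> <H>
   2  $ <H> <F> q            q q t p q t p $  match q
   3  $ <H> <F>              q t p q t p $    expand <F> -> <E> <H> <E>
   4  $ <H> <E> <H> <E>      q t p q t p $    expand <E> -> q t <A>
   5  $ <H> <E> <H> <A> t q  q t p q t p $    match q
   6  $ <H> <E> <H> <A> t    t p q t p $      match t
   7  $ <H> <E> <H> <A>      p q t p $        expand <A> -> <H> p
   8  $ <H> <E> <H> p <H>    p q t p $        expand <H> -> λ
   9  $ <H> <E> <H> p        p q t p $        match p
  10  $ <H> <E> <H>          q t p $          expand <H> -> λ
  11  $ <H> <E>              q t p $          expand <E> -> q t <A>
Stack after step 11: $ <H> <A> t q (top = q).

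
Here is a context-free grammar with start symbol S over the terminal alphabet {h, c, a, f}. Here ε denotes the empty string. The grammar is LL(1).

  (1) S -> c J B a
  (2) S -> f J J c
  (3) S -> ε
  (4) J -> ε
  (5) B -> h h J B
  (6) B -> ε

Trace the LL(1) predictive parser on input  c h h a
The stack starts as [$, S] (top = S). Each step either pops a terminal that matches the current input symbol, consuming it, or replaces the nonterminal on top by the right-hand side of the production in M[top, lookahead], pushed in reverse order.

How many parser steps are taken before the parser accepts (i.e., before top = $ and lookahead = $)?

step 1: stack=$ S  input=c h h a $  — expand S -> c J B a
step 2: stack=$ a B J c  input=c h h a $  — match c
step 3: stack=$ a B J  input=h h a $  — expand J -> ε
step 4: stack=$ a B  input=h h a $  — expand B -> h h J B
step 5: stack=$ a B J h h  input=h h a $  — match h
step 6: stack=$ a B J h  input=h a $  — match h
step 7: stack=$ a B J  input=a $  — expand J -> ε
step 8: stack=$ a B  input=a $  — expand B -> ε
step 9: stack=$ a  input=a $  — match a
Accept reached after 9 steps.

9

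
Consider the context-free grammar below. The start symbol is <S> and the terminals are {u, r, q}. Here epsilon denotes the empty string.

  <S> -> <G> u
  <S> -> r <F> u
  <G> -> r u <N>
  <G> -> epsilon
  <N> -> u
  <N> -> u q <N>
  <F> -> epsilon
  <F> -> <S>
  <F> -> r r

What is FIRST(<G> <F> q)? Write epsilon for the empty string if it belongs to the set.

{q, r, u}

FIRST(<G>) = {epsilon, r}
FIRST(<N>) = {u}
FIRST(<S>) = {r, u}  (via <G> u)
FIRST(<F>) = {epsilon, r, u}  (via <S>)
FIRST(<G> <F> q): take FIRST of each symbol in turn, carrying on past any symbol whose FIRST contains epsilon; result {q, r, u}.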